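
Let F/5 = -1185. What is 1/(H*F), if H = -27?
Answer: 1/159975 ≈ 6.2510e-6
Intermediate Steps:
F = -5925 (F = 5*(-1185) = -5925)
1/(H*F) = 1/(-27*(-5925)) = 1/159975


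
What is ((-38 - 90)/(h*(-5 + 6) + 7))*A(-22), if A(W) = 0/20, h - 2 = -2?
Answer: 0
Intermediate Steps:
h = 0 (h = 2 - 2 = 0)
A(W) = 0 (A(W) = 0*(1/20) = 0)
((-38 - 90)/(h*(-5 + 6) + 7))*A(-22) = ((-38 - 90)/(0*(-5 + 6) + 7))*0 = -128/(0*1 + 7)*0 = -128/(0 + 7)*0 = -128/7*0 = 0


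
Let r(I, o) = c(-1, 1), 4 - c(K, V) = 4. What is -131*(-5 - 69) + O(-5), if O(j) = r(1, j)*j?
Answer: 9694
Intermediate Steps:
c(K, V) = 0 (c(K, V) = 4 - 1*4 = 4 - 4 = 0)
r(I, o) = 0
O(j) = 0 (O(j) = 0*j = 0)
-131*(-5 - 69) + O(-5) = -131*(-5 - 69) + 0 = -131*(-74) + 0 = 9694 + 0 = 9694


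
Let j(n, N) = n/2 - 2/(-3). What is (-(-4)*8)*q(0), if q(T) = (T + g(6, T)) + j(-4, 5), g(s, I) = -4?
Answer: -512/3 ≈ -170.67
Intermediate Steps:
j(n, N) = ⅔ + n/2 (j(n, N) = n*(½) - 2*(-⅓) = n/2 + ⅔ = ⅔ + n/2)
q(T) = -16/3 + T (q(T) = (T - 4) + (⅔ + (½)*(-4)) = (-4 + T) + (⅔ - 2) = (-4 + T) - 4/3 = -16/3 + T)
(-(-4)*8)*q(0) = (-(-4)*8)*(-16/3 + 0) = -4*(-8)*(-16/3) = 32*(-16/3) = -512/3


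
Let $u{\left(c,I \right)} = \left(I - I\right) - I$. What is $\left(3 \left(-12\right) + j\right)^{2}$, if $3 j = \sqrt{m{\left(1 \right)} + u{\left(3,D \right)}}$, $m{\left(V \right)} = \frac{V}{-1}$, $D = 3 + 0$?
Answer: $\frac{11660}{9} - 48 i \approx 1295.6 - 48.0 i$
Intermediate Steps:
$D = 3$
$u{\left(c,I \right)} = - I$ ($u{\left(c,I \right)} = 0 - I = - I$)
$m{\left(V \right)} = - V$ ($m{\left(V \right)} = V \left(-1\right) = - V$)
$j = \frac{2 i}{3}$ ($j = \frac{\sqrt{\left(-1\right) 1 - 3}}{3} = \frac{\sqrt{-1 - 3}}{3} = \frac{\sqrt{-4}}{3} = \frac{2 i}{3} \approx 0.66667 i$)
$\left(3 \left(-12\right) + j\right)^{2} = \left(3 \left(-12\right) + \frac{2 i}{3}\right)^{2} = \left(-36 + \frac{2 i}{3}\right)^{2}$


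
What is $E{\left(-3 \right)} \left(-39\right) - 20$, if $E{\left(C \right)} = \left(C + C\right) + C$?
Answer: $331$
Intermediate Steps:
$E{\left(C \right)} = 3 C$ ($E{\left(C \right)} = 2 C + C = 3 C$)
$E{\left(-3 \right)} \left(-39\right) - 20 = 3 \left(-3\right) \left(-39\right) - 20 = \left(-9\right) \left(-39\right) - 20 = 351 - 20 = 331$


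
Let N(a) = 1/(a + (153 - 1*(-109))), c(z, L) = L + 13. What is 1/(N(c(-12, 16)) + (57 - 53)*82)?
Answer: 291/95449 ≈ 0.0030487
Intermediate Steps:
c(z, L) = 13 + L
N(a) = 1/(262 + a) (N(a) = 1/(a + (153 + 109)) = 1/(a + 262) = 1/(262 + a))
1/(N(c(-12, 16)) + (57 - 53)*82) = 1/(1/(262 + (13 + 16)) + (57 - 53)*82) = 1/(1/(262 + 29) + 4*82) = 1/(1/291 + 328) = 1/(95449/291) = 291/95449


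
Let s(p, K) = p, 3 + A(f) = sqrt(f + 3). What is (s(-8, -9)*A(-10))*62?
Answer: 1488 - 496*I*sqrt(7) ≈ 1488.0 - 1312.3*I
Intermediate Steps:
A(f) = -3 + sqrt(3 + f) (A(f) = -3 + sqrt(f + 3) = -3 + sqrt(3 + f))
(s(-8, -9)*A(-10))*62 = -8*(-3 + sqrt(3 - 10))*62 = -8*(-3 + sqrt(-7))*62 = -8*(-3 + I*sqrt(7))*62 = (24 - 8*I*sqrt(7))*62 = 1488 - 496*I*sqrt(7)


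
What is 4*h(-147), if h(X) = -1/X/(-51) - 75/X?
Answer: 15296/7497 ≈ 2.0403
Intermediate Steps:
h(X) = -3824/(51*X) (h(X) = -1/X*(-1/51) - 75/X = 1/(51*X) - 75/X = -3824/(51*X))
4*h(-147) = 4*(-3824/51/(-147)) = 4*(-3824/51*(-1/147)) = 4*(3824/7497) = 15296/7497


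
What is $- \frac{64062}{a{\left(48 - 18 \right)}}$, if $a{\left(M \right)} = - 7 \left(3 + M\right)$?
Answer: $\frac{21354}{77} \approx 277.32$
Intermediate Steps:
$a{\left(M \right)} = -21 - 7 M$
$- \frac{64062}{a{\left(48 - 18 \right)}} = - \frac{64062}{-21 - 7 \left(48 - 18\right)} = - \frac{64062}{-21 - 210} = - \frac{64062}{-231} = \left(-64062\right) \left(- \frac{1}{231}\right) = \frac{21354}{77}$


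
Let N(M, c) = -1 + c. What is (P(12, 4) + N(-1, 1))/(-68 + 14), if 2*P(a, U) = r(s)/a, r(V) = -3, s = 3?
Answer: 1/432 ≈ 0.0023148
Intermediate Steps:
P(a, U) = -3/(2*a) (P(a, U) = (-3/a)/2 = -3/(2*a))
(P(12, 4) + N(-1, 1))/(-68 + 14) = (-3/2/12 + (-1 + 1))/(-68 + 14) = (-3/2*1/12 + 0)/(-54) = (-1/8 + 0)*(-1/54) = -1/8*(-1/54) = 1/432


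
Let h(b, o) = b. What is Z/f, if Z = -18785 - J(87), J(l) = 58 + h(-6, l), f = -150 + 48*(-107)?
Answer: 6279/1762 ≈ 3.5636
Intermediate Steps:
f = -5286 (f = -150 - 5136 = -5286)
J(l) = 52 (J(l) = 58 - 6 = 52)
Z = -18837 (Z = -18785 - 1*52 = -18785 - 52 = -18837)
Z/f = -18837/(-5286) = -18837*(-1/5286) = 6279/1762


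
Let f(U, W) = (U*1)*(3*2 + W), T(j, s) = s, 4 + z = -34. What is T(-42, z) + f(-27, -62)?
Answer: 1474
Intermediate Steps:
z = -38 (z = -4 - 34 = -38)
f(U, W) = U*(6 + W)
T(-42, z) + f(-27, -62) = -38 - 27*(6 - 62) = -38 - 27*(-56) = -38 + 1512 = 1474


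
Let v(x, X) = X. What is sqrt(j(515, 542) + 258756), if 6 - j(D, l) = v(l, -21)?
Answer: sqrt(258783) ≈ 508.71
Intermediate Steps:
j(D, l) = 27 (j(D, l) = 6 - 1*(-21) = 6 + 21 = 27)
sqrt(j(515, 542) + 258756) = sqrt(27 + 258756) = sqrt(258783)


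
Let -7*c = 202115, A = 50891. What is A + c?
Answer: 154122/7 ≈ 22017.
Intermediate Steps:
c = -202115/7 (c = -⅐*202115 = -202115/7 ≈ -28874.)
A + c = 50891 - 202115/7 = 154122/7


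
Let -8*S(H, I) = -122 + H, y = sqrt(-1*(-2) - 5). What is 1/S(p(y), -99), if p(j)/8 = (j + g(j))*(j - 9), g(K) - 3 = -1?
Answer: 580/23377 - 112*I*sqrt(3)/23377 ≈ 0.024811 - 0.0082983*I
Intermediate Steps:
y = I*sqrt(3) (y = sqrt(2 - 5) = sqrt(-3) = I*sqrt(3) ≈ 1.732*I)
g(K) = 2 (g(K) = 3 - 1 = 2)
p(j) = 8*(-9 + j)*(2 + j) (p(j) = 8*((j + 2)*(j - 9)) = 8*((2 + j)*(-9 + j)) = 8*((-9 + j)*(2 + j)) = 8*(-9 + j)*(2 + j))
S(H, I) = 61/4 - H/8 (S(H, I) = -(-122 + H)/8 = 61/4 - H/8)
1/S(p(y), -99) = 1/(61/4 - (-144 - 56*I*sqrt(3) + 8*(I*sqrt(3))**2)/8) = 1/(61/4 - (-144 - 56*I*sqrt(3) + 8*(-3))/8) = 1/(61/4 - (-144 - 56*I*sqrt(3) - 24)/8) = 1/(61/4 - (-168 - 56*I*sqrt(3))/8) = 1/(61/4 + (21 + 7*I*sqrt(3))) = 1/(145/4 + 7*I*sqrt(3))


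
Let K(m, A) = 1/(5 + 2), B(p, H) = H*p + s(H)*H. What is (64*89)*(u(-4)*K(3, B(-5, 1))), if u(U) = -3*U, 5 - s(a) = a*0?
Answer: 68352/7 ≈ 9764.6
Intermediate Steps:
s(a) = 5 (s(a) = 5 - a*0 = 5 - 1*0 = 5 + 0 = 5)
B(p, H) = 5*H + H*p (B(p, H) = H*p + 5*H = 5*H + H*p)
K(m, A) = 1/7
(64*89)*(u(-4)*K(3, B(-5, 1))) = (64*89)*(-3*(-4)*(1/7)) = 5696*(12*(1/7)) = 5696*(12/7) = 68352/7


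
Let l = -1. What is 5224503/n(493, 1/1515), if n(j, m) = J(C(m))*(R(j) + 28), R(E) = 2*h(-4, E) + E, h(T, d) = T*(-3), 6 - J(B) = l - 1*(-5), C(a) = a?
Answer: 5224503/1090 ≈ 4793.1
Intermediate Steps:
J(B) = 2 (J(B) = 6 - (-1 - 1*(-5)) = 6 - (-1 + 5) = 6 - 1*4 = 6 - 4 = 2)
h(T, d) = -3*T
R(E) = 24 + E (R(E) = 2*(-3*(-4)) + E = 2*12 + E = 24 + E)
n(j, m) = 104 + 2*j (n(j, m) = 2*((24 + j) + 28) = 2*(52 + j) = 104 + 2*j)
5224503/n(493, 1/1515) = 5224503/(104 + 2*493) = 5224503/(104 + 986) = 5224503/1090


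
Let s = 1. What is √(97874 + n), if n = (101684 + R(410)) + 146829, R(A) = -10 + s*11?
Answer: 2*√86597 ≈ 588.55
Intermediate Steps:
R(A) = 1 (R(A) = -10 + 1*11 = -10 + 11 = 1)
n = 248514 (n = (101684 + 1) + 146829 = 101685 + 146829 = 248514)
√(97874 + n) = √(97874 + 248514) = √346388 = 2*√86597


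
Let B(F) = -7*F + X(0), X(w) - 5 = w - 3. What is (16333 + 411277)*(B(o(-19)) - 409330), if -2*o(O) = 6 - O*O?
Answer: -175564051505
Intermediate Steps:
X(w) = 2 + w (X(w) = 5 + (w - 3) = 5 + (-3 + w) = 2 + w)
o(O) = -3 + O**2/2 (o(O) = -(6 - O*O)/2 = -(6 - O**2)/2 = -3 + O**2/2)
B(F) = 2 - 7*F (B(F) = -7*F + (2 + 0) = -7*F + 2 = 2 - 7*F)
(16333 + 411277)*(B(o(-19)) - 409330) = (16333 + 411277)*((2 - 7*(-3 + (1/2)*(-19)**2)) - 409330) = 427610*((2 - 7*(-3 + (1/2)*361)) - 409330) = 427610*((2 - 7*(-3 + 361/2)) - 409330) = 427610*((2 - 7*355/2) - 409330) = 427610*((2 - 2485/2) - 409330) = 427610*(-2481/2 - 409330) = 427610*(-821141/2) = -175564051505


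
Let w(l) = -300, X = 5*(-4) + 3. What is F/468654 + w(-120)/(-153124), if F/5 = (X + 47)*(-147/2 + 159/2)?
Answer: 11600325/2990090629 ≈ 0.0038796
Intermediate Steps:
X = -17 (X = -20 + 3 = -17)
F = 900 (F = 5*((-17 + 47)*(-147/2 + 159/2)) = 5*(30*(-147*½ + 159*(½))) = 5*(30*(-147/2 + 159/2)) = 5*(30*6) = 5*180 = 900)
F/468654 + w(-120)/(-153124) = 900/468654 - 300/(-153124) = 900*(1/468654) - 300*(-1/153124) = 150/78109 + 75/38281 = 11600325/2990090629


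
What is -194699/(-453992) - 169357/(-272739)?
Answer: 129988733705/123821324088 ≈ 1.0498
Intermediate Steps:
-194699/(-453992) - 169357/(-272739) = -194699*(-1/453992) - 169357*(-1/272739) = 194699/453992 + 169357/272739 = 129988733705/123821324088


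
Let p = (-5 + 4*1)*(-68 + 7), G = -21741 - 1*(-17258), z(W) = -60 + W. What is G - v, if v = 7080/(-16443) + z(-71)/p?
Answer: -1497988732/334341 ≈ -4480.4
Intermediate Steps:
G = -4483 (G = -21741 + 17258 = -4483)
p = 61 (p = (-5 + 4)*(-61) = -1*(-61) = 61)
v = -861971/334341 (v = 7080/(-16443) + (-60 - 71)/61 = 7080*(-1/16443) - 131*1/61 = -2360/5481 - 131/61 = -861971/334341 ≈ -2.5781)
G - v = -4483 - 1*(-861971/334341) = -4483 + 861971/334341 = -1497988732/334341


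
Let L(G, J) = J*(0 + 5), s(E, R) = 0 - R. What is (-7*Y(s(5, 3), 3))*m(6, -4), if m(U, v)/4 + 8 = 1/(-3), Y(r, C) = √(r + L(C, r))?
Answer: 700*I*√2 ≈ 989.95*I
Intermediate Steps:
s(E, R) = -R
L(G, J) = 5*J (L(G, J) = J*5 = 5*J)
Y(r, C) = √6*√r (Y(r, C) = √(r + 5*r) = √(6*r) = √6*√r)
m(U, v) = -100/3 (m(U, v) = -32 + 4*(1/(-3)) = -32 + 4*(1*(-⅓)) = -32 + 4*(-⅓) = -32 - 4/3 = -100/3)
(-7*Y(s(5, 3), 3))*m(6, -4) = -7*√6*√(-1*3)*(-100/3) = -7*√6*√(-3)*(-100/3) = -7*√6*I*√3*(-100/3) = -21*I*√2*(-100/3) = 700*I*√2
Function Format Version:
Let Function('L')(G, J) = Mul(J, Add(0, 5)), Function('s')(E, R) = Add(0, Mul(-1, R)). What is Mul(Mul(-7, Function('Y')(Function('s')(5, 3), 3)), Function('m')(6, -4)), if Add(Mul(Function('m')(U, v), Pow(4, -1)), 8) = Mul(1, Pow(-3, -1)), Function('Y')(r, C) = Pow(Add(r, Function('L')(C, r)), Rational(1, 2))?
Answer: Mul(700, I, Pow(2, Rational(1, 2))) ≈ Mul(989.95, I)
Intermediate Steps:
Function('s')(E, R) = Mul(-1, R)
Function('L')(G, J) = Mul(5, J) (Function('L')(G, J) = Mul(J, 5) = Mul(5, J))
Function('Y')(r, C) = Mul(Pow(6, Rational(1, 2)), Pow(r, Rational(1, 2))) (Function('Y')(r, C) = Pow(Add(r, Mul(5, r)), Rational(1, 2)) = Pow(Mul(6, r), Rational(1, 2)) = Mul(Pow(6, Rational(1, 2)), Pow(r, Rational(1, 2))))
Function('m')(U, v) = Rational(-100, 3) (Function('m')(U, v) = Add(-32, Mul(4, Mul(1, Pow(-3, -1)))) = Add(-32, Mul(4, Mul(1, Rational(-1, 3)))) = Add(-32, Mul(4, Rational(-1, 3))) = Add(-32, Rational(-4, 3)) = Rational(-100, 3))
Mul(Mul(-7, Function('Y')(Function('s')(5, 3), 3)), Function('m')(6, -4)) = Mul(Mul(-7, Mul(Pow(6, Rational(1, 2)), Pow(Mul(-1, 3), Rational(1, 2)))), Rational(-100, 3)) = Mul(Mul(-7, Mul(Pow(6, Rational(1, 2)), Pow(-3, Rational(1, 2)))), Rational(-100, 3)) = Mul(Mul(-7, Mul(Pow(6, Rational(1, 2)), Mul(I, Pow(3, Rational(1, 2))))), Rational(-100, 3)) = Mul(Mul(-7, Mul(3, I, Pow(2, Rational(1, 2)))), Rational(-100, 3)) = Mul(Mul(-21, I, Pow(2, Rational(1, 2))), Rational(-100, 3)) = Mul(700, I, Pow(2, Rational(1, 2)))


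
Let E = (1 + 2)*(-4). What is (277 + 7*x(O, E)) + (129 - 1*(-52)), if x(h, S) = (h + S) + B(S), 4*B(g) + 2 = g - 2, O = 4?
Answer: 374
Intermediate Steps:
B(g) = -1 + g/4 (B(g) = -1/2 + (g - 2)/4 = -1/2 + (-2 + g)/4 = -1/2 + (-1/2 + g/4) = -1 + g/4)
E = -12 (E = 3*(-4) = -12)
x(h, S) = -1 + h + 5*S/4 (x(h, S) = (h + S) + (-1 + S/4) = (S + h) + (-1 + S/4) = -1 + h + 5*S/4)
(277 + 7*x(O, E)) + (129 - 1*(-52)) = (277 + 7*(-1 + 4 + (5/4)*(-12))) + (129 - 1*(-52)) = (277 + 7*(-1 + 4 - 15)) + (129 + 52) = (277 + 7*(-12)) + 181 = (277 - 84) + 181 = 193 + 181 = 374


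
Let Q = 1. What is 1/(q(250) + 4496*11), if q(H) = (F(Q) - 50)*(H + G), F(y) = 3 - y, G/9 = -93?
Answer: 1/77632 ≈ 1.2881e-5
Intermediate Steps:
G = -837 (G = 9*(-93) = -837)
q(H) = 40176 - 48*H (q(H) = ((3 - 1*1) - 50)*(H - 837) = ((3 - 1) - 50)*(-837 + H) = (2 - 50)*(-837 + H) = -48*(-837 + H) = 40176 - 48*H)
1/(q(250) + 4496*11) = 1/((40176 - 48*250) + 4496*11) = 1/((40176 - 12000) + 49456) = 1/(28176 + 49456) = 1/77632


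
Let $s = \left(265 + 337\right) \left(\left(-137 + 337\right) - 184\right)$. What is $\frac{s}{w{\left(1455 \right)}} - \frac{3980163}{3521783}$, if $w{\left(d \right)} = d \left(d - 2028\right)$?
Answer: $- \frac{3352243409401}{2936163313845} \approx -1.1417$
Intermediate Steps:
$s = 9632$ ($s = 602 \left(200 - 184\right) = 602 \cdot 16 = 9632$)
$w{\left(d \right)} = d \left(-2028 + d\right)$
$\frac{s}{w{\left(1455 \right)}} - \frac{3980163}{3521783} = \frac{9632}{1455 \left(-2028 + 1455\right)} - \frac{3980163}{3521783} = \frac{9632}{1455 \left(-573\right)} - \frac{3980163}{3521783} = \frac{9632}{-833715} - \frac{3980163}{3521783} = 9632 \left(- \frac{1}{833715}\right) - \frac{3980163}{3521783} = - \frac{9632}{833715} - \frac{3980163}{3521783} = - \frac{3352243409401}{2936163313845}$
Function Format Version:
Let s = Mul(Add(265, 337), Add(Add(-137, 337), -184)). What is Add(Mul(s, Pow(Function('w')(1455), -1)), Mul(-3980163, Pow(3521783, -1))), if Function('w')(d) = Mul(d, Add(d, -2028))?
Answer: Rational(-3352243409401, 2936163313845) ≈ -1.1417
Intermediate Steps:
s = 9632 (s = Mul(602, Add(200, -184)) = Mul(602, 16) = 9632)
Function('w')(d) = Mul(d, Add(-2028, d))
Add(Mul(s, Pow(Function('w')(1455), -1)), Mul(-3980163, Pow(3521783, -1))) = Add(Mul(9632, Pow(Mul(1455, Add(-2028, 1455)), -1)), Mul(-3980163, Pow(3521783, -1))) = Add(Mul(9632, Pow(Mul(1455, -573), -1)), Mul(-3980163, Rational(1, 3521783))) = Add(Mul(9632, Pow(-833715, -1)), Rational(-3980163, 3521783)) = Add(Mul(9632, Rational(-1, 833715)), Rational(-3980163, 3521783)) = Add(Rational(-9632, 833715), Rational(-3980163, 3521783)) = Rational(-3352243409401, 2936163313845)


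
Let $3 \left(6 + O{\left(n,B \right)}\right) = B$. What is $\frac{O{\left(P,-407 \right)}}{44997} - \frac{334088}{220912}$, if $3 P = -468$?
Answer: $- \frac{5649095101}{3727641474} \approx -1.5155$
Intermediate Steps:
$P = -156$ ($P = \frac{1}{3} \left(-468\right) = -156$)
$O{\left(n,B \right)} = -6 + \frac{B}{3}$
$\frac{O{\left(P,-407 \right)}}{44997} - \frac{334088}{220912} = \frac{-6 + \frac{1}{3} \left(-407\right)}{44997} - \frac{334088}{220912} = \left(-6 - \frac{407}{3}\right) \frac{1}{44997} - \frac{41761}{27614} = \left(- \frac{425}{3}\right) \frac{1}{44997} - \frac{41761}{27614} = - \frac{425}{134991} - \frac{41761}{27614} = - \frac{5649095101}{3727641474}$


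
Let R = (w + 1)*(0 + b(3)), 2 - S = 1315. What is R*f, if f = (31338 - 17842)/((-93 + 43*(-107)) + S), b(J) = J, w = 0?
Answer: -40488/6007 ≈ -6.7401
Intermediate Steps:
S = -1313 (S = 2 - 1*1315 = 2 - 1315 = -1313)
f = -13496/6007 (f = (31338 - 17842)/((-93 + 43*(-107)) - 1313) = 13496/((-93 - 4601) - 1313) = 13496/(-4694 - 1313) = 13496/(-6007) = 13496*(-1/6007) = -13496/6007 ≈ -2.2467)
R = 3 (R = (0 + 1)*(0 + 3) = 1*3 = 3)
R*f = 3*(-13496/6007) = -40488/6007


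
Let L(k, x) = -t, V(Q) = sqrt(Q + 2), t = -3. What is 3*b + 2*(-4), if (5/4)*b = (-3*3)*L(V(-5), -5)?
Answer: -364/5 ≈ -72.800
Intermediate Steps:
V(Q) = sqrt(2 + Q)
L(k, x) = 3 (L(k, x) = -1*(-3) = 3)
b = -108/5 (b = 4*(-3*3*3)/5 = 4*(-9*3)/5 = (4/5)*(-27) = -108/5 ≈ -21.600)
3*b + 2*(-4) = 3*(-108/5) + 2*(-4) = -324/5 - 8 = -364/5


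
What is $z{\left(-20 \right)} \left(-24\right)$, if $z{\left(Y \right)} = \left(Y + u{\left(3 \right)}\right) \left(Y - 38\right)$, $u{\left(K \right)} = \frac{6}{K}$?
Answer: $-25056$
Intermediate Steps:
$z{\left(Y \right)} = \left(-38 + Y\right) \left(2 + Y\right)$ ($z{\left(Y \right)} = \left(Y + \frac{6}{3}\right) \left(Y - 38\right) = \left(Y + 6 \cdot \frac{1}{3}\right) \left(-38 + Y\right) = \left(Y + 2\right) \left(-38 + Y\right) = \left(2 + Y\right) \left(-38 + Y\right) = \left(-38 + Y\right) \left(2 + Y\right)$)
$z{\left(-20 \right)} \left(-24\right) = \left(-76 + \left(-20\right)^{2} - -720\right) \left(-24\right) = \left(-76 + 400 + 720\right) \left(-24\right) = 1044 \left(-24\right) = -25056$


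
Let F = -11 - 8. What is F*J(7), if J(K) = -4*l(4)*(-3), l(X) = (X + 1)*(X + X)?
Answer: -9120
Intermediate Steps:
l(X) = 2*X*(1 + X) (l(X) = (1 + X)*(2*X) = 2*X*(1 + X))
J(K) = 480 (J(K) = -8*4*(1 + 4)*(-3) = -8*4*5*(-3) = -4*40*(-3) = -160*(-3) = 480)
F = -19
F*J(7) = -19*480 = -9120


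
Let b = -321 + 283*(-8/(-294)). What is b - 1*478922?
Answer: -70447589/147 ≈ -4.7924e+5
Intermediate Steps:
b = -46055/147 (b = -321 + 283*(-8*(-1/294)) = -321 + 283*(4/147) = -321 + 1132/147 = -46055/147 ≈ -313.30)
b - 1*478922 = -46055/147 - 1*478922 = -46055/147 - 478922 = -70447589/147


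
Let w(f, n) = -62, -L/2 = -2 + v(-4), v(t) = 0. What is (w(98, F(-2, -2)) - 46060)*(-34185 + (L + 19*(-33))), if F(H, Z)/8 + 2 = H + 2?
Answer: 1605414576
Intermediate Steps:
F(H, Z) = 8*H (F(H, Z) = -16 + 8*(H + 2) = -16 + 8*(2 + H) = -16 + (16 + 8*H) = 8*H)
L = 4 (L = -2*(-2 + 0) = -2*(-2) = 4)
(w(98, F(-2, -2)) - 46060)*(-34185 + (L + 19*(-33))) = (-62 - 46060)*(-34185 + (4 + 19*(-33))) = -46122*(-34185 + (4 - 627)) = -46122*(-34185 - 623) = -46122*(-34808) = 1605414576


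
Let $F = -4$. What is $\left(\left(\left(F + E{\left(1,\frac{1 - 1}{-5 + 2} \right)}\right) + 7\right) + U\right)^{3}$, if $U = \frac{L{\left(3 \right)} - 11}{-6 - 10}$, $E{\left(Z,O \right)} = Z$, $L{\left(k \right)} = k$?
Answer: $\frac{729}{8} \approx 91.125$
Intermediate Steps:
$U = \frac{1}{2}$ ($U = \frac{3 - 11}{-6 - 10} = - \frac{8}{-16} = \left(-8\right) \left(- \frac{1}{16}\right) = \frac{1}{2} \approx 0.5$)
$\left(\left(\left(F + E{\left(1,\frac{1 - 1}{-5 + 2} \right)}\right) + 7\right) + U\right)^{3} = \left(\left(\left(-4 + 1\right) + 7\right) + \frac{1}{2}\right)^{3} = \left(\left(-3 + 7\right) + \frac{1}{2}\right)^{3} = \left(4 + \frac{1}{2}\right)^{3} = \left(\frac{9}{2}\right)^{3} = \frac{729}{8}$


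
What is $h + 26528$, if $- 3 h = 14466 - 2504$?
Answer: $\frac{67622}{3} \approx 22541.0$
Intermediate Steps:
$h = - \frac{11962}{3}$ ($h = - \frac{14466 - 2504}{3} = \left(- \frac{1}{3}\right) 11962 = - \frac{11962}{3} \approx -3987.3$)
$h + 26528 = - \frac{11962}{3} + 26528 = \frac{67622}{3}$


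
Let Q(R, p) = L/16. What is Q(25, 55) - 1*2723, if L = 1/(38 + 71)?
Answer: -4748911/1744 ≈ -2723.0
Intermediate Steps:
L = 1/109 ≈ 0.0091743
Q(R, p) = 1/1744 (Q(R, p) = (1/109)/16 = (1/109)*(1/16) = 1/1744)
Q(25, 55) - 1*2723 = 1/1744 - 1*2723 = 1/1744 - 2723 = -4748911/1744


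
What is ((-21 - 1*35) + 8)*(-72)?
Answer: 3456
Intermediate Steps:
((-21 - 1*35) + 8)*(-72) = ((-21 - 35) + 8)*(-72) = (-56 + 8)*(-72) = -48*(-72) = 3456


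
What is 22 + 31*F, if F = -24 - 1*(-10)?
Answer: -412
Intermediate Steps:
F = -14 (F = -24 + 10 = -14)
22 + 31*F = 22 + 31*(-14) = 22 - 434 = -412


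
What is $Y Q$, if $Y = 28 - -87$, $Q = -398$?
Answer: $-45770$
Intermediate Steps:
$Y = 115$ ($Y = 28 + 87 = 115$)
$Y Q = 115 \left(-398\right) = -45770$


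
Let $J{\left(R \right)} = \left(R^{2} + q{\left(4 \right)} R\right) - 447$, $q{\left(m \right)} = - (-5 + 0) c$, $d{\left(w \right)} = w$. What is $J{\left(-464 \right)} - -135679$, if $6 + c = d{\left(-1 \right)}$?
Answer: $366768$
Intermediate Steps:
$c = -7$ ($c = -6 - 1 = -7$)
$q{\left(m \right)} = -35$ ($q{\left(m \right)} = - (-5 + 0) \left(-7\right) = \left(-1\right) \left(-5\right) \left(-7\right) = 5 \left(-7\right) = -35$)
$J{\left(R \right)} = -447 + R^{2} - 35 R$ ($J{\left(R \right)} = \left(R^{2} - 35 R\right) - 447 = -447 + R^{2} - 35 R$)
$J{\left(-464 \right)} - -135679 = \left(-447 + \left(-464\right)^{2} - -16240\right) - -135679 = \left(-447 + 215296 + 16240\right) + 135679 = 231089 + 135679 = 366768$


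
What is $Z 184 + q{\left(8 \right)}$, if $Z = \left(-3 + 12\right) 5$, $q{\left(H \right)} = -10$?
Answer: $8270$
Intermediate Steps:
$Z = 45$ ($Z = 9 \cdot 5 = 45$)
$Z 184 + q{\left(8 \right)} = 45 \cdot 184 - 10 = 8280 - 10 = 8270$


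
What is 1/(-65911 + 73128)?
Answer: 1/7217 ≈ 0.00013856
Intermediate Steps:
1/(-65911 + 73128) = 1/7217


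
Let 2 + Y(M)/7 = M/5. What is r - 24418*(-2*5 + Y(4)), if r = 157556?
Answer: 3034236/5 ≈ 6.0685e+5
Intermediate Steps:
Y(M) = -14 + 7*M/5 (Y(M) = -14 + 7*(M/5) = -14 + 7*M/5)
r - 24418*(-2*5 + Y(4)) = 157556 - 24418*(-2*5 + (-14 + (7/5)*4)) = 157556 - 24418*(-10 + (-14 + 28/5)) = 157556 - 24418*(-10 - 42/5) = 157556 - 24418*(-92)/5 = 157556 - 1*(-2246456/5) = 157556 + 2246456/5 = 3034236/5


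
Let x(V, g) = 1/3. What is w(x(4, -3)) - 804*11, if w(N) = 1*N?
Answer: -26531/3 ≈ -8843.7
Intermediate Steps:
x(V, g) = ⅓
w(N) = N
w(x(4, -3)) - 804*11 = ⅓ - 804*11 = ⅓ - 134*66 = ⅓ - 8844 = -26531/3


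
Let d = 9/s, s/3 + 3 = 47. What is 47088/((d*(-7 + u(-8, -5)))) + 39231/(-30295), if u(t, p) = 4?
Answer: -6974190591/30295 ≈ -2.3021e+5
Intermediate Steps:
s = 132 (s = -9 + 3*47 = -9 + 141 = 132)
d = 3/44 (d = 9/132 = 9*(1/132) = 3/44 ≈ 0.068182)
47088/((d*(-7 + u(-8, -5)))) + 39231/(-30295) = 47088/((3*(-7 + 4)/44)) + 39231/(-30295) = 47088/(((3/44)*(-3))) + 39231*(-1/30295) = 47088/(-9/44) - 39231/30295 = 47088*(-44/9) - 39231/30295 = -230208 - 39231/30295 = -6974190591/30295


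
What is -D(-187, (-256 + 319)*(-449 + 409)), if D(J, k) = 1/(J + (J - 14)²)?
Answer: -1/40214 ≈ -2.4867e-5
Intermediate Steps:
D(J, k) = 1/(J + (-14 + J)²)
-D(-187, (-256 + 319)*(-449 + 409)) = -1/(-187 + (-14 - 187)²) = -1/(-187 + (-201)²) = -1/(-187 + 40401) = -1/40214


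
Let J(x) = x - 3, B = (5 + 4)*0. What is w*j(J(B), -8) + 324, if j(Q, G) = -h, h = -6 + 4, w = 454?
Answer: 1232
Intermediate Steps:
B = 0 (B = 9*0 = 0)
J(x) = -3 + x
h = -2
j(Q, G) = 2 (j(Q, G) = -1*(-2) = 2)
w*j(J(B), -8) + 324 = 454*2 + 324 = 908 + 324 = 1232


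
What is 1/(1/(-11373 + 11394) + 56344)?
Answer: 21/1183225 ≈ 1.7748e-5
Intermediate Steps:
1/(1/(-11373 + 11394) + 56344) = 1/(1/21 + 56344) = 1/(1183225/21) = 21/1183225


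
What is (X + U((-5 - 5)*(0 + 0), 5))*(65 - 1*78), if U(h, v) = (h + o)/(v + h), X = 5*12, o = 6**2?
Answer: -4368/5 ≈ -873.60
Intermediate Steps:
o = 36
X = 60
U(h, v) = (36 + h)/(h + v) (U(h, v) = (h + 36)/(v + h) = (36 + h)/(h + v))
(X + U((-5 - 5)*(0 + 0), 5))*(65 - 1*78) = (60 + (36 + (-5 - 5)*(0 + 0))/((-5 - 5)*(0 + 0) + 5))*(65 - 1*78) = (60 + (36 - 10*0)/(-10*0 + 5))*(65 - 78) = (60 + (36 + 0)/(0 + 5))*(-13) = (60 + 36/5)*(-13) = (336/5)*(-13) = -4368/5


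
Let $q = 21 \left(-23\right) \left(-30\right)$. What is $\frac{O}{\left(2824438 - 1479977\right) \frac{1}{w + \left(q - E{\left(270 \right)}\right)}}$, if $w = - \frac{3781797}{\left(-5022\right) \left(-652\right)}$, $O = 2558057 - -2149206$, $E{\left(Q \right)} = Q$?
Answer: $\frac{73052626257606743}{1467409269528} \approx 49783.0$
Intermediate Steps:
$q = 14490$ ($q = \left(-483\right) \left(-30\right) = 14490$)
$O = 4707263$ ($O = 2558057 + 2149206 = 4707263$)
$w = - \frac{1260599}{1091448}$ ($w = - \frac{3781797}{3274344} = \left(-3781797\right) \frac{1}{3274344} = - \frac{1260599}{1091448} \approx -1.155$)
$\frac{O}{\left(2824438 - 1479977\right) \frac{1}{w + \left(q - E{\left(270 \right)}\right)}} = \frac{4707263}{\left(2824438 - 1479977\right) \frac{1}{- \frac{1260599}{1091448} + \left(14490 - 270\right)}} = \frac{4707263}{1344461 \frac{1}{- \frac{1260599}{1091448} + \left(14490 - 270\right)}} = \frac{4707263}{1344461 \frac{1}{- \frac{1260599}{1091448} + 14220}} = \frac{4707263}{1344461 \frac{1}{\frac{15519129961}{1091448}}} = \frac{4707263}{1344461 \cdot \frac{1091448}{15519129961}} = \frac{4707263}{\frac{1467409269528}{15519129961}} = 4707263 \cdot \frac{15519129961}{1467409269528} = \frac{73052626257606743}{1467409269528}$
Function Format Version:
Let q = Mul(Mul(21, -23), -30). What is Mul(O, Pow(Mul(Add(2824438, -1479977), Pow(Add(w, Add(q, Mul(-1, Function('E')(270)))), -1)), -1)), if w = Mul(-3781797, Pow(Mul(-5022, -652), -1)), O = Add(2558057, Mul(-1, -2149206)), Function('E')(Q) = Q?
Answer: Rational(73052626257606743, 1467409269528) ≈ 49783.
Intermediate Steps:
q = 14490 (q = Mul(-483, -30) = 14490)
O = 4707263 (O = Add(2558057, 2149206) = 4707263)
w = Rational(-1260599, 1091448) (w = Mul(-3781797, Pow(3274344, -1)) = Mul(-3781797, Rational(1, 3274344)) = Rational(-1260599, 1091448) ≈ -1.1550)
Mul(O, Pow(Mul(Add(2824438, -1479977), Pow(Add(w, Add(q, Mul(-1, Function('E')(270)))), -1)), -1)) = Mul(4707263, Pow(Mul(Add(2824438, -1479977), Pow(Add(Rational(-1260599, 1091448), Add(14490, Mul(-1, 270))), -1)), -1)) = Mul(4707263, Pow(Mul(1344461, Pow(Add(Rational(-1260599, 1091448), Add(14490, -270)), -1)), -1)) = Mul(4707263, Pow(Mul(1344461, Pow(Add(Rational(-1260599, 1091448), 14220), -1)), -1)) = Mul(4707263, Pow(Mul(1344461, Pow(Rational(15519129961, 1091448), -1)), -1)) = Mul(4707263, Pow(Mul(1344461, Rational(1091448, 15519129961)), -1)) = Mul(4707263, Pow(Rational(1467409269528, 15519129961), -1)) = Mul(4707263, Rational(15519129961, 1467409269528)) = Rational(73052626257606743, 1467409269528)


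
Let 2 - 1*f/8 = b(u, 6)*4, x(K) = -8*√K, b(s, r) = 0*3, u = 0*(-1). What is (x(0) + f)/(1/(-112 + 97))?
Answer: -240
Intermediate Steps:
u = 0
b(s, r) = 0
f = 16 (f = 16 - 0*4 = 16 - 8*0 = 16 + 0 = 16)
(x(0) + f)/(1/(-112 + 97)) = (-8*√0 + 16)/(1/(-112 + 97)) = (-8*0 + 16)/(1/(-15)) = (0 + 16)/(-1/15) = 16*(-15) = -240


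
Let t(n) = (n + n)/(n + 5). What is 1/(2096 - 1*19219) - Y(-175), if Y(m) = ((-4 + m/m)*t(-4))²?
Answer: -9862849/17123 ≈ -576.00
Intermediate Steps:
t(n) = 2*n/(5 + n) (t(n) = (2*n)/(5 + n) = 2*n/(5 + n))
Y(m) = 576 (Y(m) = ((-4 + m/m)*(2*(-4)/(5 - 4)))² = ((-4 + 1)*(2*(-4)/1))² = (-6*(-4))² = (-3*(-8))² = 24² = 576)
1/(2096 - 1*19219) - Y(-175) = 1/(2096 - 1*19219) - 1*576 = 1/(2096 - 19219) - 576 = 1/(-17123) - 576 = -1/17123 - 576 = -9862849/17123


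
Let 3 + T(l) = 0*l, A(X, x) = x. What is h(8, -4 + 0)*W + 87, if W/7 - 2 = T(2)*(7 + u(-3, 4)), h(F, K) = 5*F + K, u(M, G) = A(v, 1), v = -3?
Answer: -5457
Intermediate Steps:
u(M, G) = 1
T(l) = -3 (T(l) = -3 + 0*l = -3 + 0 = -3)
h(F, K) = K + 5*F
W = -154 (W = 14 + 7*(-3*(7 + 1)) = 14 + 7*(-3*8) = 14 + 7*(-24) = 14 - 168 = -154)
h(8, -4 + 0)*W + 87 = ((-4 + 0) + 5*8)*(-154) + 87 = (-4 + 40)*(-154) + 87 = 36*(-154) + 87 = -5544 + 87 = -5457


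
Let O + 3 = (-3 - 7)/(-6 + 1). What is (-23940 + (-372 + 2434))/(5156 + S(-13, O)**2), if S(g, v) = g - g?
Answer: -10939/2578 ≈ -4.2432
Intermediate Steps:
O = -1 (O = -3 + (-3 - 7)/(-6 + 1) = -3 - 10/(-5) = -3 - 10*(-1/5) = -3 + 2 = -1)
S(g, v) = 0
(-23940 + (-372 + 2434))/(5156 + S(-13, O)**2) = (-23940 + (-372 + 2434))/(5156 + 0**2) = (-23940 + 2062)/(5156 + 0) = -21878/5156 = -21878*1/5156 = -10939/2578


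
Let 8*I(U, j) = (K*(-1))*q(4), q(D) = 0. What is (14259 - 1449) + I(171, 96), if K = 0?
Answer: 12810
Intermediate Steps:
I(U, j) = 0 (I(U, j) = ((0*(-1))*0)/8 = (0*0)/8 = (⅛)*0 = 0)
(14259 - 1449) + I(171, 96) = (14259 - 1449) + 0 = 12810 + 0 = 12810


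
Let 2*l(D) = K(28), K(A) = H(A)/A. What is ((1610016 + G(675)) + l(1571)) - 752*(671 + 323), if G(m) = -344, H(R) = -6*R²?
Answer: 862100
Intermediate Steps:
K(A) = -6*A (K(A) = (-6*A²)/A = -6*A)
l(D) = -84 (l(D) = (-6*28)/2 = (½)*(-168) = -84)
((1610016 + G(675)) + l(1571)) - 752*(671 + 323) = ((1610016 - 344) - 84) - 752*(671 + 323) = (1609672 - 84) - 752*994 = 1609588 - 747488 = 862100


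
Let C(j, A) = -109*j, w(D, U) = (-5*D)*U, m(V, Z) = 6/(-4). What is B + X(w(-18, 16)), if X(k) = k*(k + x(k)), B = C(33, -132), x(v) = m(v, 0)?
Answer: 2067843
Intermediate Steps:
m(V, Z) = -3/2 (m(V, Z) = 6*(-¼) = -3/2)
x(v) = -3/2
w(D, U) = -5*D*U
B = -3597 (B = -109*33 = -3597)
X(k) = k*(-3/2 + k) (X(k) = k*(k - 3/2) = k*(-3/2 + k))
B + X(w(-18, 16)) = -3597 + (-5*(-18)*16)*(-3 + 2*(-5*(-18)*16))/2 = -3597 + (½)*1440*(-3 + 2*1440) = -3597 + (½)*1440*(-3 + 2880) = -3597 + (½)*1440*2877 = -3597 + 2071440 = 2067843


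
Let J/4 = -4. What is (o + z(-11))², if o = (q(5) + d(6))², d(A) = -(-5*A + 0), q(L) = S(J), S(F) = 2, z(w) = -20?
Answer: 1008016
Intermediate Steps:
J = -16 (J = 4*(-4) = -16)
q(L) = 2
d(A) = 5*A (d(A) = -(-5)*A = 5*A)
o = 1024 (o = (2 + 5*6)² = (2 + 30)² = 32² = 1024)
(o + z(-11))² = (1024 - 20)² = 1004² = 1008016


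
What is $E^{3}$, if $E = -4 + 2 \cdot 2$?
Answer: $0$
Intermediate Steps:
$E = 0$ ($E = -4 + 4 = 0$)
$E^{3} = 0^{3} = 0$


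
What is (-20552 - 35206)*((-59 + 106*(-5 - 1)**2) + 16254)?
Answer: -1115773338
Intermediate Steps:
(-20552 - 35206)*((-59 + 106*(-5 - 1)**2) + 16254) = -55758*((-59 + 106*(-6)**2) + 16254) = -55758*((-59 + 106*36) + 16254) = -55758*((-59 + 3816) + 16254) = -55758*(3757 + 16254) = -55758*20011 = -1115773338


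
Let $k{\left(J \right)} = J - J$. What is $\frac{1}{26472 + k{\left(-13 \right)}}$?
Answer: $\frac{1}{26472} \approx 3.7776 \cdot 10^{-5}$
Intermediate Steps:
$k{\left(J \right)} = 0$
$\frac{1}{26472 + k{\left(-13 \right)}} = \frac{1}{26472 + 0} = \frac{1}{26472}$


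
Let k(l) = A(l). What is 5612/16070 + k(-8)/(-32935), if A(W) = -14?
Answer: 528732/1512187 ≈ 0.34965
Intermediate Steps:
k(l) = -14
5612/16070 + k(-8)/(-32935) = 5612/16070 - 14/(-32935) = 5612*(1/16070) - 14*(-1/32935) = 2806/8035 + 2/4705 = 528732/1512187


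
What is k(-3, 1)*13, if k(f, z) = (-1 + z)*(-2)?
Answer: 0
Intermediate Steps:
k(f, z) = 2 - 2*z
k(-3, 1)*13 = (2 - 2*1)*13 = (2 - 2)*13 = 0*13 = 0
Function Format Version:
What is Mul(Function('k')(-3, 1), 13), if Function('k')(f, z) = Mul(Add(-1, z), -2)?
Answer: 0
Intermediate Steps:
Function('k')(f, z) = Add(2, Mul(-2, z))
Mul(Function('k')(-3, 1), 13) = Mul(Add(2, Mul(-2, 1)), 13) = Mul(Add(2, -2), 13) = Mul(0, 13) = 0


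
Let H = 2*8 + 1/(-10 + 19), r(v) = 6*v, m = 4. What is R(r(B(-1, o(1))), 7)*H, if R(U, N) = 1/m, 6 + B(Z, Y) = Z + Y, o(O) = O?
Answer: 145/36 ≈ 4.0278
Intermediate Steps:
B(Z, Y) = -6 + Y + Z (B(Z, Y) = -6 + (Z + Y) = -6 + (Y + Z) = -6 + Y + Z)
R(U, N) = ¼ (R(U, N) = 1/4 = ¼)
H = 145/9 (H = 16 + 1/9 = 16 + ⅑ = 145/9 ≈ 16.111)
R(r(B(-1, o(1))), 7)*H = (¼)*(145/9) = 145/36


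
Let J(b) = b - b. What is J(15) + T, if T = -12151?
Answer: -12151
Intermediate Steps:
J(b) = 0
J(15) + T = 0 - 12151 = -12151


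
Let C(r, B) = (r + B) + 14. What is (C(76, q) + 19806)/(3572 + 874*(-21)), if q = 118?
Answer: -10007/7391 ≈ -1.3539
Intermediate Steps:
C(r, B) = 14 + B + r (C(r, B) = (B + r) + 14 = 14 + B + r)
(C(76, q) + 19806)/(3572 + 874*(-21)) = ((14 + 118 + 76) + 19806)/(3572 + 874*(-21)) = (208 + 19806)/(3572 - 18354) = 20014/(-14782) = 20014*(-1/14782) = -10007/7391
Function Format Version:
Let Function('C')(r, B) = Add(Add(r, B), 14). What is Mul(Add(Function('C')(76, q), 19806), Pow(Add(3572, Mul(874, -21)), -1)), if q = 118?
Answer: Rational(-10007, 7391) ≈ -1.3539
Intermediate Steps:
Function('C')(r, B) = Add(14, B, r) (Function('C')(r, B) = Add(Add(B, r), 14) = Add(14, B, r))
Mul(Add(Function('C')(76, q), 19806), Pow(Add(3572, Mul(874, -21)), -1)) = Mul(Add(Add(14, 118, 76), 19806), Pow(Add(3572, Mul(874, -21)), -1)) = Mul(Add(208, 19806), Pow(Add(3572, -18354), -1)) = Mul(20014, Pow(-14782, -1)) = Mul(20014, Rational(-1, 14782)) = Rational(-10007, 7391)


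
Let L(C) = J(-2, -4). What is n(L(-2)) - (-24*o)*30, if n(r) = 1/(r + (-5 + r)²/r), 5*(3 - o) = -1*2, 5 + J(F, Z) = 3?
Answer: 129742/53 ≈ 2448.0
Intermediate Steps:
J(F, Z) = -2 (J(F, Z) = -5 + 3 = -2)
o = 17/5 (o = 3 - (-1)*2/5 = 3 - ⅕*(-2) = 3 + ⅖ = 17/5 ≈ 3.4000)
L(C) = -2
n(r) = 1/(r + (-5 + r)²/r)
n(L(-2)) - (-24*o)*30 = -2/((-2)² + (-5 - 2)²) - (-24*17/5)*30 = -2/(4 + (-7)²) - (-408)*30/5 = -2/(4 + 49) - 1*(-2448) = -2/53 + 2448 = 129742/53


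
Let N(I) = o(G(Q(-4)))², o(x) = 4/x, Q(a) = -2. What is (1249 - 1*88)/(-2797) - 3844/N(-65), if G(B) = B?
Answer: -2689078/2797 ≈ -961.42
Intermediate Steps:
N(I) = 4 (N(I) = (4/(-2))² = (4*(-½))² = (-2)² = 4)
(1249 - 1*88)/(-2797) - 3844/N(-65) = (1249 - 1*88)/(-2797) - 3844/4 = (1249 - 88)*(-1/2797) - 3844*¼ = 1161*(-1/2797) - 961 = -1161/2797 - 961 = -2689078/2797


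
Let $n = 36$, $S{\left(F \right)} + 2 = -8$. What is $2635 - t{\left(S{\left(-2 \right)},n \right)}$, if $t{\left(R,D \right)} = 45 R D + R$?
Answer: $18845$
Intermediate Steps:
$S{\left(F \right)} = -10$ ($S{\left(F \right)} = -2 - 8 = -10$)
$t{\left(R,D \right)} = R + 45 D R$ ($t{\left(R,D \right)} = 45 D R + R = R + 45 D R$)
$2635 - t{\left(S{\left(-2 \right)},n \right)} = 2635 - - 10 \left(1 + 45 \cdot 36\right) = 2635 - - 10 \left(1 + 1620\right) = 2635 - \left(-10\right) 1621 = 2635 - -16210 = 2635 + 16210 = 18845$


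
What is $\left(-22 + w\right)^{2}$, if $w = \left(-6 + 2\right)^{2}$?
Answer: $36$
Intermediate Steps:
$w = 16$ ($w = \left(-4\right)^{2} = 16$)
$\left(-22 + w\right)^{2} = \left(-22 + 16\right)^{2} = \left(-6\right)^{2} = 36$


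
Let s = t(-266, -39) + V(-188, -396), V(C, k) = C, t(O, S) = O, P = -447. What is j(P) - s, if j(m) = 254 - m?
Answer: 1155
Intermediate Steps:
s = -454 (s = -266 - 188 = -454)
j(P) - s = (254 - 1*(-447)) - 1*(-454) = (254 + 447) + 454 = 701 + 454 = 1155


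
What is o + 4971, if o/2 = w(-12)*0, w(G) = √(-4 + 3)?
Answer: 4971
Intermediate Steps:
w(G) = I (w(G) = √(-1) = I)
o = 0 (o = 2*(I*0) = 2*0 = 0)
o + 4971 = 0 + 4971 = 4971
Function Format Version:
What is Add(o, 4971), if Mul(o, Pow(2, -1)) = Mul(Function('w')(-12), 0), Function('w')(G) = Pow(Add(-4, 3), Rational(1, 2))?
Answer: 4971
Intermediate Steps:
Function('w')(G) = I (Function('w')(G) = Pow(-1, Rational(1, 2)) = I)
o = 0 (o = Mul(2, Mul(I, 0)) = Mul(2, 0) = 0)
Add(o, 4971) = Add(0, 4971) = 4971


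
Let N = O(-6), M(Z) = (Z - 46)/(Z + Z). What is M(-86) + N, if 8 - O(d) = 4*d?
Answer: 1409/43 ≈ 32.767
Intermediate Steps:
M(Z) = (-46 + Z)/(2*Z) (M(Z) = (-46 + Z)/((2*Z)) = (-46 + Z)*(1/(2*Z)) = (-46 + Z)/(2*Z))
O(d) = 8 - 4*d
N = 32 (N = 8 - 4*(-6) = 8 + 24 = 32)
M(-86) + N = (1/2)*(-46 - 86)/(-86) + 32 = (1/2)*(-1/86)*(-132) + 32 = 33/43 + 32 = 1409/43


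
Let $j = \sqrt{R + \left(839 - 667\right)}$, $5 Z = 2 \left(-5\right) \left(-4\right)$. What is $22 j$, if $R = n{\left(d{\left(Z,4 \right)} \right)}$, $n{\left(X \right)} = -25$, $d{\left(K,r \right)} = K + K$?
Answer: $154 \sqrt{3} \approx 266.74$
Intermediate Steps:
$Z = 8$ ($Z = \frac{2 \left(-5\right) \left(-4\right)}{5} = \frac{\left(-10\right) \left(-4\right)}{5} = \frac{1}{5} \cdot 40 = 8$)
$d{\left(K,r \right)} = 2 K$
$R = -25$
$j = 7 \sqrt{3}$ ($j = \sqrt{-25 + \left(839 - 667\right)} = \sqrt{-25 + 172} = \sqrt{147} = 7 \sqrt{3} \approx 12.124$)
$22 j = 22 \cdot 7 \sqrt{3} = 154 \sqrt{3}$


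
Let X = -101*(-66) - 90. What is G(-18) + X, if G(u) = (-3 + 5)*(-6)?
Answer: 6564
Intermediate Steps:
G(u) = -12 (G(u) = 2*(-6) = -12)
X = 6576 (X = 6666 - 90 = 6576)
G(-18) + X = -12 + 6576 = 6564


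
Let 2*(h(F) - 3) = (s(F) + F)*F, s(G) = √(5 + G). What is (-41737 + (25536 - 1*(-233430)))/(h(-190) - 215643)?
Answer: -8584455622/7808695545 + 4127351*I*√185/7808695545 ≈ -1.0993 + 0.0071892*I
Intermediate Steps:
h(F) = 3 + F*(F + √(5 + F))/2 (h(F) = 3 + ((√(5 + F) + F)*F)/2 = 3 + ((F + √(5 + F))*F)/2 = 3 + (F*(F + √(5 + F)))/2 = 3 + F*(F + √(5 + F))/2)
(-41737 + (25536 - 1*(-233430)))/(h(-190) - 215643) = (-41737 + (25536 - 1*(-233430)))/((3 + (½)*(-190)² + (½)*(-190)*√(5 - 190)) - 215643) = (-41737 + (25536 + 233430))/((3 + (½)*36100 + (½)*(-190)*√(-185)) - 215643) = (-41737 + 258966)/((3 + 18050 + (½)*(-190)*(I*√185)) - 215643) = 217229/((3 + 18050 - 95*I*√185) - 215643) = 217229/((18053 - 95*I*√185) - 215643) = 217229/(-197590 - 95*I*√185)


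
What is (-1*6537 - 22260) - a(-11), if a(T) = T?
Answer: -28786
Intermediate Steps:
(-1*6537 - 22260) - a(-11) = (-1*6537 - 22260) - 1*(-11) = (-6537 - 22260) + 11 = -28797 + 11 = -28786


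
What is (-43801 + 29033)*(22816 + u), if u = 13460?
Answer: -535723968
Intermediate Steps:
(-43801 + 29033)*(22816 + u) = (-43801 + 29033)*(22816 + 13460) = -14768*36276 = -535723968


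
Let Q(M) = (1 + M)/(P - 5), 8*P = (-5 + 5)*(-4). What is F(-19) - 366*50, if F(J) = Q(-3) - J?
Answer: -91403/5 ≈ -18281.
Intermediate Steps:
P = 0 (P = ((-5 + 5)*(-4))/8 = (0*(-4))/8 = (⅛)*0 = 0)
Q(M) = -⅕ - M/5 (Q(M) = (1 + M)/(0 - 5) = (1 + M)/(-5) = (1 + M)*(-⅕) = -⅕ - M/5)
F(J) = ⅖ - J (F(J) = (-⅕ - ⅕*(-3)) - J = (-⅕ + ⅗) - J = ⅖ - J)
F(-19) - 366*50 = (⅖ - 1*(-19)) - 366*50 = (⅖ + 19) - 18300 = 97/5 - 18300 = -91403/5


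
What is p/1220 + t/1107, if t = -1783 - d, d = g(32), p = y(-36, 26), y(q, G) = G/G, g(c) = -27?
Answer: -2141213/1350540 ≈ -1.5854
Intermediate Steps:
y(q, G) = 1
p = 1
d = -27
t = -1756 (t = -1783 - 1*(-27) = -1783 + 27 = -1756)
p/1220 + t/1107 = 1/1220 - 1756/1107 = -2141213/1350540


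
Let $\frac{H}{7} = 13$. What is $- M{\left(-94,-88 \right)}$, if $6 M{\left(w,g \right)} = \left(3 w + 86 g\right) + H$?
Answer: $\frac{7759}{6} \approx 1293.2$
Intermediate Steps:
$H = 91$ ($H = 7 \cdot 13 = 91$)
$M{\left(w,g \right)} = \frac{91}{6} + \frac{w}{2} + \frac{43 g}{3}$ ($M{\left(w,g \right)} = \frac{\left(3 w + 86 g\right) + 91}{6} = \frac{91 + 3 w + 86 g}{6} = \frac{91}{6} + \frac{w}{2} + \frac{43 g}{3}$)
$- M{\left(-94,-88 \right)} = - (\frac{91}{6} + \frac{1}{2} \left(-94\right) + \frac{43}{3} \left(-88\right)) = - (\frac{91}{6} - 47 - \frac{3784}{3}) = \left(-1\right) \left(- \frac{7759}{6}\right) = \frac{7759}{6}$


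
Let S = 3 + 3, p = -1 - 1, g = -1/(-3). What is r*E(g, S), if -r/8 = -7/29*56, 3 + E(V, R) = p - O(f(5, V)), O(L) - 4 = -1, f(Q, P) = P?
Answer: -25088/29 ≈ -865.10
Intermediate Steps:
O(L) = 3 (O(L) = 4 - 1 = 3)
g = ⅓ (g = -1*(-⅓) = ⅓ ≈ 0.33333)
p = -2
S = 6
E(V, R) = -8 (E(V, R) = -3 + (-2 - 1*3) = -3 + (-2 - 3) = -3 - 5 = -8)
r = 3136/29 (r = -8*(-7/29)*56 = -8*(-7*1/29)*56 = -(-56)*56/29 = -8*(-392/29) = 3136/29 ≈ 108.14)
r*E(g, S) = (3136/29)*(-8) = -25088/29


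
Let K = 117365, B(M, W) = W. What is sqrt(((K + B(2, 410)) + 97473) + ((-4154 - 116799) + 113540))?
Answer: sqrt(207835) ≈ 455.89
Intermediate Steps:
sqrt(((K + B(2, 410)) + 97473) + ((-4154 - 116799) + 113540)) = sqrt(((117365 + 410) + 97473) + ((-4154 - 116799) + 113540)) = sqrt((117775 + 97473) + (-120953 + 113540)) = sqrt(215248 - 7413) = sqrt(207835)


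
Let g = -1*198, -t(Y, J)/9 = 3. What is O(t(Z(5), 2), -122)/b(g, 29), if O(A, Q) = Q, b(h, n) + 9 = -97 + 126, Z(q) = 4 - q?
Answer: -61/10 ≈ -6.1000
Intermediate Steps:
t(Y, J) = -27 (t(Y, J) = -9*3 = -27)
g = -198
b(h, n) = 20 (b(h, n) = -9 + (-97 + 126) = -9 + 29 = 20)
O(t(Z(5), 2), -122)/b(g, 29) = -122/20 = -122*1/20 = -61/10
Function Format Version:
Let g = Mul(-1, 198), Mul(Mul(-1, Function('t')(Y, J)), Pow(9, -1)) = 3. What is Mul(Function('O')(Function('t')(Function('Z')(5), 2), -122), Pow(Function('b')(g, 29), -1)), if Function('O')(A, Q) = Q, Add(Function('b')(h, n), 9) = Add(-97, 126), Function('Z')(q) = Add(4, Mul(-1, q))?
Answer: Rational(-61, 10) ≈ -6.1000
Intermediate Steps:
Function('t')(Y, J) = -27 (Function('t')(Y, J) = Mul(-9, 3) = -27)
g = -198
Function('b')(h, n) = 20 (Function('b')(h, n) = Add(-9, Add(-97, 126)) = Add(-9, 29) = 20)
Mul(Function('O')(Function('t')(Function('Z')(5), 2), -122), Pow(Function('b')(g, 29), -1)) = Mul(-122, Pow(20, -1)) = Mul(-122, Rational(1, 20)) = Rational(-61, 10)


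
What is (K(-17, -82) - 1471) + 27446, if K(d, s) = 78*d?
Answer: 24649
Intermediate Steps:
(K(-17, -82) - 1471) + 27446 = (78*(-17) - 1471) + 27446 = (-1326 - 1471) + 27446 = -2797 + 27446 = 24649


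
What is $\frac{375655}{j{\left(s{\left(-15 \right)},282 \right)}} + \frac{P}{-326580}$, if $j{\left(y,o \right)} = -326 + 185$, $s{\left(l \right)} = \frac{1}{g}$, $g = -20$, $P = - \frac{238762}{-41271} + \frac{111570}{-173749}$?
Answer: $- \frac{73310270277304033574}{27516599134841385} \approx -2664.2$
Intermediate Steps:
$P = \frac{36880053268}{7170794979}$ ($P = \left(-238762\right) \left(- \frac{1}{41271}\right) + 111570 \left(- \frac{1}{173749}\right) = \frac{238762}{41271} - \frac{111570}{173749} = \frac{36880053268}{7170794979} \approx 5.1431$)
$s{\left(l \right)} = - \frac{1}{20}$ ($s{\left(l \right)} = \frac{1}{-20} = - \frac{1}{20}$)
$j{\left(y,o \right)} = -141$
$\frac{375655}{j{\left(s{\left(-15 \right)},282 \right)}} + \frac{P}{-326580} = \frac{375655}{-141} + \frac{36880053268}{7170794979 \left(-326580\right)} = 375655 \left(- \frac{1}{141}\right) + \frac{36880053268}{7170794979} \left(- \frac{1}{326580}\right) = - \frac{375655}{141} - \frac{9220013317}{585459556060455} = - \frac{73310270277304033574}{27516599134841385}$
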